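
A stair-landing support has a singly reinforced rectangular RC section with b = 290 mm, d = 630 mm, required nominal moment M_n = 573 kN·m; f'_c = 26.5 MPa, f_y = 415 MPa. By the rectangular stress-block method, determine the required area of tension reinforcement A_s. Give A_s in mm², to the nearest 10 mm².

With M_n = 0.85 f'_c a b (d − a/2), solve the quadratic for a:
a = d − √(d² − 2M_n/(0.85 f'_c b)) = 630 − √(630² − 2 × 573×10⁶/(0.85 × 26.5 × 290)) = 159.40 mm.
A_s = 0.85 f'_c a b / f_y = 0.85 × 26.5 × 159.40 × 290 / 415 = 2509.0 mm².

A_s ≈ 2510 mm²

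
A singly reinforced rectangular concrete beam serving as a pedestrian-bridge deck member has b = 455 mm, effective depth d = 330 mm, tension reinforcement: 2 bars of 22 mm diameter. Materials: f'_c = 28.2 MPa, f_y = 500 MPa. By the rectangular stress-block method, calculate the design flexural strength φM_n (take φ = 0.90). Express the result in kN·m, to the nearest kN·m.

A_s = 2 × 380 = 760 mm².
T = A_s f_y = 760 × 500 = 380000 N = 380 kN.
From C = T: a = T/(0.85 f'_c b) = 380000/(0.85 × 28.2 × 455) = 34.84 mm.
M_n = T(d − a/2) = 380 kN × (330 − 17.42) mm = 118.78 kN·m.
φM_n = 0.90 × 118.78 = 106.90 kN·m.

φM_n ≈ 107 kN·m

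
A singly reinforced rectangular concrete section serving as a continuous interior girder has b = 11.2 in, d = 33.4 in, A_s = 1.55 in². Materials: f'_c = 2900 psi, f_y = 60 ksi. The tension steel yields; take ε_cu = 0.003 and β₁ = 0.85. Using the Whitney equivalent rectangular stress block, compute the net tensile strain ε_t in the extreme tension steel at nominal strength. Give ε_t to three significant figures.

a = A_s f_y/(0.85 f'_c b) = 3.369 in.
β₁ = 0.85, so c = a/β₁ = 3.369/0.85 = 3.964 in.
From the linear strain diagram with ε_cu = 0.003: ε_t = 0.003 (d − c)/c = 0.003 × (33.4 − 3.964)/3.964 = 0.0223.
Since ε_t ≥ 0.005, the section is tension-controlled.

ε_t ≈ 0.0223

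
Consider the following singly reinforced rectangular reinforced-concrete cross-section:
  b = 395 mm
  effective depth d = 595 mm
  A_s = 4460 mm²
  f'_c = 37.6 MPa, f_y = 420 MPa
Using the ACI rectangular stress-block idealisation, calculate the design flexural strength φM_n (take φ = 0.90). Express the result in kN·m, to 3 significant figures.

φM_n ≈ 878 kN·m

T = A_s f_y = 4460 × 420 = 1873200 N = 1873.2 kN.
From C = T: a = T/(0.85 f'_c b) = 1873200/(0.85 × 37.6 × 395) = 148.38 mm.
M_n = T(d − a/2) = 1873.2 kN × (595 − 74.19) mm = 975.58 kN·m.
φM_n = 0.90 × 975.58 = 878.02 kN·m.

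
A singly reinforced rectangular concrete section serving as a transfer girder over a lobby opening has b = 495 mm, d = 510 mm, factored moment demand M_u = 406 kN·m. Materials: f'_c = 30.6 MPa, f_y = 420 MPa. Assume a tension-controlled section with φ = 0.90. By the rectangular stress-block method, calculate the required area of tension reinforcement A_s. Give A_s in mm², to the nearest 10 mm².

A_s ≈ 2270 mm²

M_n = M_u/φ = 406/0.90 = 451.111 kN·m.
With M_n = 0.85 f'_c a b (d − a/2), solve the quadratic for a:
a = d − √(d² − 2M_n/(0.85 f'_c b)) = 510 − √(510² − 2 × 451.111×10⁶/(0.85 × 30.6 × 495)) = 74.08 mm.
A_s = 0.85 f'_c a b / f_y = 0.85 × 30.6 × 74.08 × 495 / 420 = 2270.9 mm².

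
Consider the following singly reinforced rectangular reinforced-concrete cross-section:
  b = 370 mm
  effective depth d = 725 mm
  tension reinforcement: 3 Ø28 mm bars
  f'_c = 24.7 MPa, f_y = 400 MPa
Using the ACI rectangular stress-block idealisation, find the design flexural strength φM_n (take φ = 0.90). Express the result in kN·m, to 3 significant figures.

φM_n ≈ 451 kN·m

A_s = 3 × 616 = 1848 mm².
T = A_s f_y = 1848 × 400 = 739200 N = 739.2 kN.
From C = T: a = T/(0.85 f'_c b) = 739200/(0.85 × 24.7 × 370) = 95.16 mm.
M_n = T(d − a/2) = 739.2 kN × (725 − 47.58) mm = 500.75 kN·m.
φM_n = 0.90 × 500.75 = 450.68 kN·m.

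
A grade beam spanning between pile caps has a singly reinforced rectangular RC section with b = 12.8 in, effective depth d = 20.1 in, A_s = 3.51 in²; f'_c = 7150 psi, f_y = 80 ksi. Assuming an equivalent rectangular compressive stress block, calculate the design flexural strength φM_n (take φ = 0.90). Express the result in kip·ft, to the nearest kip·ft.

T = A_s f_y = 3.51 × 80 = 280.8 kips.
a = T/(0.85 f'_c b) = 280.8/(0.85 × 7.15 × 12.8) = 3.610 in.
M_n = T(d − a/2) = 280.8 × (20.1 − 1.805) = 5137.2 kip·in = 5137.2/12 = 428.10 kip·ft.
φM_n = 0.90 × 428.10 = 385.29 kip·ft.

φM_n ≈ 385 kip·ft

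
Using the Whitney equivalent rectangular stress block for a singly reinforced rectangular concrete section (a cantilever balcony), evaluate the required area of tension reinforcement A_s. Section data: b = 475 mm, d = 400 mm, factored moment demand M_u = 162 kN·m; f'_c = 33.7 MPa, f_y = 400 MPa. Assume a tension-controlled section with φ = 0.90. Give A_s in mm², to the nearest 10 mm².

A_s ≈ 1180 mm²

M_n = M_u/φ = 162/0.90 = 180 kN·m.
With M_n = 0.85 f'_c a b (d − a/2), solve the quadratic for a:
a = d − √(d² − 2M_n/(0.85 f'_c b)) = 400 − √(400² − 2 × 180×10⁶/(0.85 × 33.7 × 475)) = 34.57 mm.
A_s = 0.85 f'_c a b / f_y = 0.85 × 33.7 × 34.57 × 475 / 400 = 1175.9 mm².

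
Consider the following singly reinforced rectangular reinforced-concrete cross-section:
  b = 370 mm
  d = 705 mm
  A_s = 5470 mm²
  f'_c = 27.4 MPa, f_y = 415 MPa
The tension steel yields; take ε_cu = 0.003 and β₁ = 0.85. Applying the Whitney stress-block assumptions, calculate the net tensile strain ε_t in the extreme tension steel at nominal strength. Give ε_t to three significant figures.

a = A_s f_y/(0.85 f'_c b) = 263.43 mm.
β₁ = 0.85, so c = a/β₁ = 263.43/0.85 = 309.92 mm.
From the linear strain diagram with ε_cu = 0.003: ε_t = 0.003 (d − c)/c = 0.003 × (705 − 309.92)/309.92 = 0.00382.
ε_t < 0.004 — the section is over-reinforced for flexure under ACI limits.

ε_t ≈ 0.00382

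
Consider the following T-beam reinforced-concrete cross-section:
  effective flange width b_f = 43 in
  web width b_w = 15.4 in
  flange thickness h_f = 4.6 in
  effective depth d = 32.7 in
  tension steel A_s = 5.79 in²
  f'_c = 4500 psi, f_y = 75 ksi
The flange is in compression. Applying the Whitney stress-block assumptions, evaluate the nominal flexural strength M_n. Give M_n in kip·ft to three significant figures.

Tension: T = A_s f_y = 5.79 × 75 = 434.25 kips.
Try a within the flange: a = T/(0.85 f'_c b_f) = 434.25/(0.85 × 4.5 × 43) = 2.640 in.
Since a = 2.640 ≤ h_f = 4.6 in, the stress block lies entirely in the flange; analyse as a rectangular beam of width b_f.
M_n = T(d − a/2) = 434.25 × (32.7 − 1.32) = 13626.8 kip·in.
M_n = 13626.8/12 = 1135.57 kip·ft.

M_n ≈ 1140 kip·ft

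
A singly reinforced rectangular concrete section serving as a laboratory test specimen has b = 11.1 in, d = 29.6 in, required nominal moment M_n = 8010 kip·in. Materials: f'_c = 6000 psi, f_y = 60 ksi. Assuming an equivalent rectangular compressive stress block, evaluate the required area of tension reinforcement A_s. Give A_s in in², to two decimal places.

From M_n = 0.85 f'_c a b (d − a/2):
a = d − √(d² − 2M_n/(0.85 f'_c b)) = 29.6 − √(29.6² − 2 × 8010/(0.85 × 6 × 11.1)) = 5.245 in.
A_s = 0.85 f'_c a b / f_y = 0.85 × 6 × 5.245 × 11.1 / 60 = 4.949 in².

A_s ≈ 4.95 in²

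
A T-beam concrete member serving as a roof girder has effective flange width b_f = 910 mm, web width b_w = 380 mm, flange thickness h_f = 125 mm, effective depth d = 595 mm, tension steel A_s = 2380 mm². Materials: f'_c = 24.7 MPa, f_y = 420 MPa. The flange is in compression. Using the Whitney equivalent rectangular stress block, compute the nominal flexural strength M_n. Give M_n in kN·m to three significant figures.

Tension: T = A_s f_y = 2380 × 420 = 999600 N.
Try a within the flange: a = T/(0.85 f'_c b_f) = 999600/(0.85 × 24.7 × 910) = 52.32 mm.
Since a = 52.32 ≤ h_f = 125 mm, the stress block lies entirely in the flange; analyse as a rectangular beam of width b_f.
M_n = T(d − a/2) = 999600 × (595 − 26.16) = 568.61 × 10⁶ N·mm.
M_n = 568.61 kN·m.

M_n ≈ 569 kN·m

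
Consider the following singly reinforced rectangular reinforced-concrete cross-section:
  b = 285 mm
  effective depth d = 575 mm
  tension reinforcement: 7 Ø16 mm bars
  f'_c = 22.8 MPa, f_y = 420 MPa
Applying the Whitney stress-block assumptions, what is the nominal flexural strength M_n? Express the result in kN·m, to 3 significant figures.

A_s = 7 × 201 = 1407 mm².
T = A_s f_y = 1407 × 420 = 590940 N = 590.94 kN.
From C = T: a = T/(0.85 f'_c b) = 590940/(0.85 × 22.8 × 285) = 106.99 mm.
M_n = T(d − a/2) = 590.94 kN × (575 − 53.495) mm = 308.18 kN·m.

M_n ≈ 308 kN·m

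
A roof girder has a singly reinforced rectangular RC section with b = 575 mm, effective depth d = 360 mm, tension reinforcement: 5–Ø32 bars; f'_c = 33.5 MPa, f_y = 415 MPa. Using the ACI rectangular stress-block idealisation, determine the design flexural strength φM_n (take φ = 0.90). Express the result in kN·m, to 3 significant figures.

A_s = 5 × 804 = 4020 mm².
T = A_s f_y = 4020 × 415 = 1668300 N = 1668.3 kN.
From C = T: a = T/(0.85 f'_c b) = 1668300/(0.85 × 33.5 × 575) = 101.89 mm.
M_n = T(d − a/2) = 1668.3 kN × (360 − 50.945) mm = 515.60 kN·m.
φM_n = 0.90 × 515.60 = 464.04 kN·m.

φM_n ≈ 464 kN·m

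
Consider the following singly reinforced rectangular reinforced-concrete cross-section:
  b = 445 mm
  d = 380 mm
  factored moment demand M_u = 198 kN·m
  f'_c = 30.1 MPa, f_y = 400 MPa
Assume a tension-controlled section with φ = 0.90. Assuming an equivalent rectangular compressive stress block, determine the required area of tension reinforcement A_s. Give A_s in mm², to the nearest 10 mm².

M_n = M_u/φ = 198/0.90 = 220 kN·m.
With M_n = 0.85 f'_c a b (d − a/2), solve the quadratic for a:
a = d − √(d² − 2M_n/(0.85 f'_c b)) = 380 − √(380² − 2 × 220×10⁶/(0.85 × 30.1 × 445)) = 54.80 mm.
A_s = 0.85 f'_c a b / f_y = 0.85 × 30.1 × 54.80 × 445 / 400 = 1559.8 mm².

A_s ≈ 1560 mm²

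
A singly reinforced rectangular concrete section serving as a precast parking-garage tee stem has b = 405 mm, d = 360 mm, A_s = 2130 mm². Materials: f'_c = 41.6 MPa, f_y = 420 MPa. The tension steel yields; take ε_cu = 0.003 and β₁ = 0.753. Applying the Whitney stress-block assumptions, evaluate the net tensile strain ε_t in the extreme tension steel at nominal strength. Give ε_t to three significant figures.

ε_t ≈ 0.0100

a = A_s f_y/(0.85 f'_c b) = 62.47 mm.
β₁ = 0.753, so c = a/β₁ = 62.47/0.753 = 82.96 mm.
From the linear strain diagram with ε_cu = 0.003: ε_t = 0.003 (d − c)/c = 0.003 × (360 − 82.96)/82.96 = 0.0100.
Since ε_t ≥ 0.005, the section is tension-controlled.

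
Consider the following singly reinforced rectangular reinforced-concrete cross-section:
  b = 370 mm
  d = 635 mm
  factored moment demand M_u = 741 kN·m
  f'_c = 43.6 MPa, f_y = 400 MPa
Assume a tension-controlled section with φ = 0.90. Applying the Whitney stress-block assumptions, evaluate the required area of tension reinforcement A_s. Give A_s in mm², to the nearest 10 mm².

M_n = M_u/φ = 741/0.90 = 823.333 kN·m.
With M_n = 0.85 f'_c a b (d − a/2), solve the quadratic for a:
a = d − √(d² − 2M_n/(0.85 f'_c b)) = 635 − √(635² − 2 × 823.333×10⁶/(0.85 × 43.6 × 370)) = 102.89 mm.
A_s = 0.85 f'_c a b / f_y = 0.85 × 43.6 × 102.89 × 370 / 400 = 3527.1 mm².

A_s ≈ 3530 mm²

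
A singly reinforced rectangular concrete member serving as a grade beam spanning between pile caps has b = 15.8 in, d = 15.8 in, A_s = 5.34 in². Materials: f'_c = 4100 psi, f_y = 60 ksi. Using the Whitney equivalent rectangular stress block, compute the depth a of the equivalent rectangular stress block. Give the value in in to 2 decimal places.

a ≈ 5.82 in

T = A_s f_y = 5.34 × 60 = 320.4 kips.
a = T/(0.85 f'_c b) = 320.4/(0.85 × 4.1 × 15.8) = 5.82 in.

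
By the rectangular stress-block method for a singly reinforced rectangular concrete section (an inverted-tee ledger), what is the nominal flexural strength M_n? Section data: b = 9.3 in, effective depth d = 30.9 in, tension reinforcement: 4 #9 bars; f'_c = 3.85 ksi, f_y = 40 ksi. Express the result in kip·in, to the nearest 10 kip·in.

A_s = 4 × 1 = 4 in².
T = A_s f_y = 4 × 40 = 160 kips.
a = T/(0.85 f'_c b) = 160/(0.85 × 3.85 × 9.3) = 5.257 in.
M_n = T(d − a/2) = 160 × (30.9 − 2.6285) = 4523.4 kip·in.

M_n ≈ 4520 kip·in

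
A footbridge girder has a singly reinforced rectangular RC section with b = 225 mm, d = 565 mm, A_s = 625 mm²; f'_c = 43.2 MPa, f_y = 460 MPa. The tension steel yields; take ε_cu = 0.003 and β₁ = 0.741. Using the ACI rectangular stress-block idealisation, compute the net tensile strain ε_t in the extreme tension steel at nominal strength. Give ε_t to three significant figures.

ε_t ≈ 0.0331

a = A_s f_y/(0.85 f'_c b) = 34.80 mm.
β₁ = 0.741, so c = a/β₁ = 34.80/0.741 = 46.96 mm.
From the linear strain diagram with ε_cu = 0.003: ε_t = 0.003 (d − c)/c = 0.003 × (565 − 46.96)/46.96 = 0.0331.
Since ε_t ≥ 0.005, the section is tension-controlled.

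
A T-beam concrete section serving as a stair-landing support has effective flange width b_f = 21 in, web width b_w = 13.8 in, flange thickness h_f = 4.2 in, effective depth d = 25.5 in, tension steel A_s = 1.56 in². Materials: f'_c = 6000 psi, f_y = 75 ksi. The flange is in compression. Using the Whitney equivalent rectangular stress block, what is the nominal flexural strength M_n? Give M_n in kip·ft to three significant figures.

M_n ≈ 243 kip·ft

Tension: T = A_s f_y = 1.56 × 75 = 117 kips.
Try a within the flange: a = T/(0.85 f'_c b_f) = 117/(0.85 × 6 × 21) = 1.092 in.
Since a = 1.092 ≤ h_f = 4.2 in, the stress block lies entirely in the flange; analyse as a rectangular beam of width b_f.
M_n = T(d − a/2) = 117 × (25.5 − 0.546) = 2919.6 kip·in.
M_n = 2919.6/12 = 243.30 kip·ft.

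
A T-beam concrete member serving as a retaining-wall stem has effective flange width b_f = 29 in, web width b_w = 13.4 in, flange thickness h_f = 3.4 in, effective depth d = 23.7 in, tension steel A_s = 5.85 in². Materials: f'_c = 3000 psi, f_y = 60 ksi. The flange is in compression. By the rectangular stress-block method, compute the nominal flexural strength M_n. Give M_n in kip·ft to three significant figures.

M_n ≈ 617 kip·ft

Tension: T = A_s f_y = 5.85 × 60 = 351 kips.
Try a within the flange: a = T/(0.85 f'_c b_f) = 351/(0.85 × 3 × 29) = 4.746 in.
a = 4.746 > h_f = 3.4 in: the block extends into the web. Split into flange-overhang and web parts.
C_f = 0.85 f'_c (b_f − b_w) h_f = 0.85 × 3 × (29 − 13.4) × 3.4 = 135.3 kips.
Remaining web compression depth: a_w = (T − C_f)/(0.85 f'_c b_w) = (351 − 135.3)/(0.85 × 3 × 13.4) = 6.313 in.
M_n = C_f(d − h_f/2) + (T − C_f)(d − a_w/2) = 135.3 × (23.7 − 1.7) + 215.7 × (23.7 − 3.1565) = 2976.6 + 4431.2 = 7407.8 kip·in.
M_n = 7407.8/12 = 617.32 kip·ft.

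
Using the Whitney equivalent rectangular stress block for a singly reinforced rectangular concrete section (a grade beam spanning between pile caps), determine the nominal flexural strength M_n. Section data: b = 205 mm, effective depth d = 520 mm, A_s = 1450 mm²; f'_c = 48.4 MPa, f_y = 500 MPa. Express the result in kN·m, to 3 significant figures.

M_n ≈ 346 kN·m

T = A_s f_y = 1450 × 500 = 725000 N = 725 kN.
From C = T: a = T/(0.85 f'_c b) = 725000/(0.85 × 48.4 × 205) = 85.96 mm.
M_n = T(d − a/2) = 725 kN × (520 − 42.98) mm = 345.84 kN·m.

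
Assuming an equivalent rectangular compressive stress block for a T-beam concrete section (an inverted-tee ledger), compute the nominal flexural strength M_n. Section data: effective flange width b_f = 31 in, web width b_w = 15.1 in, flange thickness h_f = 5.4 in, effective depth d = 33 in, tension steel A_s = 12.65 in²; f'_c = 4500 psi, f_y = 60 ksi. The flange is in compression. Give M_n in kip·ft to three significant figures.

M_n ≈ 1880 kip·ft

Tension: T = A_s f_y = 12.65 × 60 = 759 kips.
Try a within the flange: a = T/(0.85 f'_c b_f) = 759/(0.85 × 4.5 × 31) = 6.401 in.
a = 6.401 > h_f = 5.4 in: the block extends into the web. Split into flange-overhang and web parts.
C_f = 0.85 f'_c (b_f − b_w) h_f = 0.85 × 4.5 × (31 − 15.1) × 5.4 = 328.4 kips.
Remaining web compression depth: a_w = (T − C_f)/(0.85 f'_c b_w) = (759 − 328.4)/(0.85 × 4.5 × 15.1) = 7.455 in.
M_n = C_f(d − h_f/2) + (T − C_f)(d − a_w/2) = 328.4 × (33 − 2.7) + 430.6 × (33 − 3.7275) = 9950.5 + 12604.7 = 22555.2 kip·in.
M_n = 22555.2/12 = 1879.60 kip·ft.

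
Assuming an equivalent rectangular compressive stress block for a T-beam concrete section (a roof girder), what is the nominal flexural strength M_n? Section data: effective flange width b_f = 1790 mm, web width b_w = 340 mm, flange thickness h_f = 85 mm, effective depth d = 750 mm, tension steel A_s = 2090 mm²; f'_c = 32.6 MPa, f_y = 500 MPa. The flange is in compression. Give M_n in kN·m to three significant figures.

M_n ≈ 773 kN·m

Tension: T = A_s f_y = 2090 × 500 = 1045000 N.
Try a within the flange: a = T/(0.85 f'_c b_f) = 1045000/(0.85 × 32.6 × 1790) = 21.07 mm.
Since a = 21.07 ≤ h_f = 85 mm, the stress block lies entirely in the flange; analyse as a rectangular beam of width b_f.
M_n = T(d − a/2) = 1045000 × (750 − 10.535) = 772.74 × 10⁶ N·mm.
M_n = 772.74 kN·m.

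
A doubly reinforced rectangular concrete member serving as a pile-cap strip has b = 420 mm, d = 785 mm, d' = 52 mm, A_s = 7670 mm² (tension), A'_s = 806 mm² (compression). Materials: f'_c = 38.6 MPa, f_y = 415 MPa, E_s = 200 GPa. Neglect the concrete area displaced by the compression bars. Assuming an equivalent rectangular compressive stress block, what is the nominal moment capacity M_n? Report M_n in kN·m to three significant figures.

Assume both tension and compression steel yield.
Net tension couple steel: A_s − A'_s = 6864 mm².
a = (A_s − A'_s) f_y / (0.85 f'_c b) = 2848560/(0.85 × 38.6 × 420) = 206.71 mm.
c = a/β₁ = 206.71/0.774 = 267.07 mm; ε'_s = 0.003(c − d')/c = 0.0024 ≥ f_y/E_s = 0.0021, so compression steel does yield.
M_n = (A_s − A'_s) f_y (d − a/2) + A'_s f_y (d − d') = [2848560 × (785 − 103.355) + 334490 × (785 − 52)] × 10⁻⁶ = 1941.71 + 245.18 = 2186.89 kN·m.

M_n ≈ 2190 kN·m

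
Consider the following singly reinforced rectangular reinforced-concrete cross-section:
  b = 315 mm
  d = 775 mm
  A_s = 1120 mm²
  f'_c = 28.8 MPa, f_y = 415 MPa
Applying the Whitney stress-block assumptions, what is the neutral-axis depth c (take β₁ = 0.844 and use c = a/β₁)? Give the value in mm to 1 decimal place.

c ≈ 71.4 mm

T = A_s f_y = 1120 × 415 = 464800 N = 464.8 kN.
Setting C = 0.85 f'_c a b equal to T: a = 464800/(0.85 × 28.8 × 315) = 60.276 mm.
With β₁ = 0.844, c = a/β₁ = 60.276/0.844 = 71.4 mm.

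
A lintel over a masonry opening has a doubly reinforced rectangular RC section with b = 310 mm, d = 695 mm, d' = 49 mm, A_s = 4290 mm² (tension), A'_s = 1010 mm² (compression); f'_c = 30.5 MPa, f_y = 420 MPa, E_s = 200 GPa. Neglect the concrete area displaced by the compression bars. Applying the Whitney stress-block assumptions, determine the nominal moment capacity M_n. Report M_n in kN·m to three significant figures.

Assume both tension and compression steel yield.
Net tension couple steel: A_s − A'_s = 3280 mm².
a = (A_s − A'_s) f_y / (0.85 f'_c b) = 1377600/(0.85 × 30.5 × 310) = 171.41 mm.
c = a/β₁ = 171.41/0.832 = 206.02 mm; ε'_s = 0.003(c − d')/c = 0.0023 ≥ f_y/E_s = 0.0021, so compression steel does yield.
M_n = (A_s − A'_s) f_y (d − a/2) + A'_s f_y (d − d') = [1377600 × (695 − 85.705) + 424200 × (695 − 49)] × 10⁻⁶ = 839.36 + 274.03 = 1113.39 kN·m.

M_n ≈ 1110 kN·m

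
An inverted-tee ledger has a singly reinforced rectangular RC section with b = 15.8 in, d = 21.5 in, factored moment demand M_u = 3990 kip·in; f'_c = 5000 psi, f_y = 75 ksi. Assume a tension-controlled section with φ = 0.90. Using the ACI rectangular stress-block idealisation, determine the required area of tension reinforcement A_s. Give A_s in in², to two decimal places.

A_s ≈ 2.98 in²

M_n = M_u/φ = 3990/0.90 = 4433.33 kip·in.
From M_n = 0.85 f'_c a b (d − a/2):
a = d − √(d² − 2M_n/(0.85 f'_c b)) = 21.5 − √(21.5² − 2 × 4433.33/(0.85 × 5 × 15.8)) = 3.328 in.
A_s = 0.85 f'_c a b / f_y = 0.85 × 5 × 3.328 × 15.8 / 75 = 2.980 in².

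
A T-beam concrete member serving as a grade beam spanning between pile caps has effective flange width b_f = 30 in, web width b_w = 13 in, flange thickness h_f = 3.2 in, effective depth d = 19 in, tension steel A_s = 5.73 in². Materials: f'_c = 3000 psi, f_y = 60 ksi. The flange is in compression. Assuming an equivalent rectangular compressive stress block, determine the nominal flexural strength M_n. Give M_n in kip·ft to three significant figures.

Tension: T = A_s f_y = 5.73 × 60 = 343.8 kips.
Try a within the flange: a = T/(0.85 f'_c b_f) = 343.8/(0.85 × 3 × 30) = 4.494 in.
a = 4.494 > h_f = 3.2 in: the block extends into the web. Split into flange-overhang and web parts.
C_f = 0.85 f'_c (b_f − b_w) h_f = 0.85 × 3 × (30 − 13) × 3.2 = 138.7 kips.
Remaining web compression depth: a_w = (T − C_f)/(0.85 f'_c b_w) = (343.8 − 138.7)/(0.85 × 3 × 13) = 6.187 in.
M_n = C_f(d − h_f/2) + (T − C_f)(d − a_w/2) = 138.7 × (19 − 1.6) + 205.1 × (19 − 3.0935) = 2413.4 + 3262.4 = 5675.8 kip·in.
M_n = 5675.8/12 = 472.98 kip·ft.

M_n ≈ 473 kip·ft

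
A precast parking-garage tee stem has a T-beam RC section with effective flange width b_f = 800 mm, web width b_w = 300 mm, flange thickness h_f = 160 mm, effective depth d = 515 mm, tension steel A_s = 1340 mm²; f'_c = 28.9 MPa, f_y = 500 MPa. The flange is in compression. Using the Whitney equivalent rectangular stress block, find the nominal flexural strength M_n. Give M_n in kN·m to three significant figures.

Tension: T = A_s f_y = 1340 × 500 = 670000 N.
Try a within the flange: a = T/(0.85 f'_c b_f) = 670000/(0.85 × 28.9 × 800) = 34.09 mm.
Since a = 34.09 ≤ h_f = 160 mm, the stress block lies entirely in the flange; analyse as a rectangular beam of width b_f.
M_n = T(d − a/2) = 670000 × (515 − 17.045) = 333.63 × 10⁶ N·mm.
M_n = 333.63 kN·m.

M_n ≈ 334 kN·m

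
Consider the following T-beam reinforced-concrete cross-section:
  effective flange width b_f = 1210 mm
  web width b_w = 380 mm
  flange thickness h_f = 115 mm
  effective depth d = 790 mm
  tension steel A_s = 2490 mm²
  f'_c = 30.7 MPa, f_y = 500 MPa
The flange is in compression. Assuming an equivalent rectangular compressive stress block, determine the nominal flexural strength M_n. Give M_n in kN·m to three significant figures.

M_n ≈ 959 kN·m

Tension: T = A_s f_y = 2490 × 500 = 1245000 N.
Try a within the flange: a = T/(0.85 f'_c b_f) = 1245000/(0.85 × 30.7 × 1210) = 39.43 mm.
Since a = 39.43 ≤ h_f = 115 mm, the stress block lies entirely in the flange; analyse as a rectangular beam of width b_f.
M_n = T(d − a/2) = 1245000 × (790 − 19.715) = 959.00 × 10⁶ N·mm.
M_n = 959.00 kN·m.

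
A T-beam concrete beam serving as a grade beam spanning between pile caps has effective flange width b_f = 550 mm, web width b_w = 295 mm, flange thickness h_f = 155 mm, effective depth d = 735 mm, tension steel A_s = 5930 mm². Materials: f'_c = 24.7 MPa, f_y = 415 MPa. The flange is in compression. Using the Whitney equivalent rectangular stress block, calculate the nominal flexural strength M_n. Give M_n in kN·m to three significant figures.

Tension: T = A_s f_y = 5930 × 415 = 2460950 N.
Try a within the flange: a = T/(0.85 f'_c b_f) = 2460950/(0.85 × 24.7 × 550) = 213.12 mm.
a = 213.12 > h_f = 155 mm: the block extends into the web. Split into flange-overhang and web parts.
C_f = 0.85 f'_c (b_f − b_w) h_f = 0.85 × 24.7 × (550 − 295) × 155 = 829827 N.
Remaining web compression depth: a_w = (T − C_f)/(0.85 f'_c b_w) = (2460950 − 829827)/(0.85 × 24.7 × 295) = 263.36 mm.
M_n = C_f(d − h_f/2) + (T − C_f)(d − a_w/2) = 829827 × (735 − 77.5) + 1631123 × (735 − 131.68) = 545.61 + 984.09 = 1529.70 × 10⁶ N·mm.
M_n = 1529.70 kN·m.

M_n ≈ 1530 kN·m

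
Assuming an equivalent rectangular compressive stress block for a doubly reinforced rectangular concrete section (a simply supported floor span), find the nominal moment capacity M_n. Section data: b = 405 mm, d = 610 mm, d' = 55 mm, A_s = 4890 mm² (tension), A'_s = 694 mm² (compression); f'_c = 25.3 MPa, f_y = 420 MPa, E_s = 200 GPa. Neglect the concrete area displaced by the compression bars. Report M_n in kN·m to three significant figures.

Assume both tension and compression steel yield.
Net tension couple steel: A_s − A'_s = 4196 mm².
a = (A_s − A'_s) f_y / (0.85 f'_c b) = 1762320/(0.85 × 25.3 × 405) = 202.34 mm.
c = a/β₁ = 202.34/0.85 = 238.05 mm; ε'_s = 0.003(c − d')/c = 0.0023 ≥ f_y/E_s = 0.0021, so compression steel does yield.
M_n = (A_s − A'_s) f_y (d − a/2) + A'_s f_y (d − d') = [1762320 × (610 − 101.17) + 291480 × (610 − 55)] × 10⁻⁶ = 896.72 + 161.77 = 1058.49 kN·m.

M_n ≈ 1060 kN·m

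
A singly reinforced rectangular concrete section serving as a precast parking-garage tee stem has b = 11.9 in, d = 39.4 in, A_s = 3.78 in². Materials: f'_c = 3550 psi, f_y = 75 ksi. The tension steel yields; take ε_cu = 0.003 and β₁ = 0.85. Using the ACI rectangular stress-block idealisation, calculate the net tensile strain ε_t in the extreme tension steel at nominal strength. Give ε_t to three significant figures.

a = A_s f_y/(0.85 f'_c b) = 7.895 in.
β₁ = 0.85, so c = a/β₁ = 7.895/0.85 = 9.288 in.
From the linear strain diagram with ε_cu = 0.003: ε_t = 0.003 (d − c)/c = 0.003 × (39.4 − 9.288)/9.288 = 0.00973.
Since ε_t ≥ 0.005, the section is tension-controlled.

ε_t ≈ 0.00973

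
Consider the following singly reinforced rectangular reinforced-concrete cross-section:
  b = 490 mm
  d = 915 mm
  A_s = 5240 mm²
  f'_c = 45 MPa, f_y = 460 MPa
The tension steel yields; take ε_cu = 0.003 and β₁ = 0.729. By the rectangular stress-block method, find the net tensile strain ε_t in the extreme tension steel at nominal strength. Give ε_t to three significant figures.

a = A_s f_y/(0.85 f'_c b) = 128.61 mm.
β₁ = 0.729, so c = a/β₁ = 128.61/0.729 = 176.42 mm.
From the linear strain diagram with ε_cu = 0.003: ε_t = 0.003 (d − c)/c = 0.003 × (915 − 176.42)/176.42 = 0.0126.
Since ε_t ≥ 0.005, the section is tension-controlled.

ε_t ≈ 0.0126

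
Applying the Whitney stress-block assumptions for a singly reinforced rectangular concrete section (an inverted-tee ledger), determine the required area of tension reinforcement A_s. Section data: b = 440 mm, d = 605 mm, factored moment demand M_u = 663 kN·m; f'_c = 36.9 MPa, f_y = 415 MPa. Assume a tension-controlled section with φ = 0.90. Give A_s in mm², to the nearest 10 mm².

M_n = M_u/φ = 663/0.90 = 736.667 kN·m.
With M_n = 0.85 f'_c a b (d − a/2), solve the quadratic for a:
a = d − √(d² − 2M_n/(0.85 f'_c b)) = 605 − √(605² − 2 × 736.667×10⁶/(0.85 × 36.9 × 440)) = 95.82 mm.
A_s = 0.85 f'_c a b / f_y = 0.85 × 36.9 × 95.82 × 440 / 415 = 3186.4 mm².

A_s ≈ 3190 mm²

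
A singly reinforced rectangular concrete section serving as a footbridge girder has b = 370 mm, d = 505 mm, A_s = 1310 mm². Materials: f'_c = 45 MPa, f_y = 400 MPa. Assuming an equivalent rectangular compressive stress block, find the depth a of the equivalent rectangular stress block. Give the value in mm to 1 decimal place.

a ≈ 37.0 mm

T = A_s f_y = 1310 × 400 = 524000 N = 524 kN.
Setting C = 0.85 f'_c a b equal to T: a = 524000/(0.85 × 45 × 370) = 37.0 mm.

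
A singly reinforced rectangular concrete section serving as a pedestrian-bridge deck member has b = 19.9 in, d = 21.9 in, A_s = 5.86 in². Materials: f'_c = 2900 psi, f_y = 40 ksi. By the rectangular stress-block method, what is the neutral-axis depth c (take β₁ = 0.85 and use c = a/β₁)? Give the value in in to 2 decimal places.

T = A_s f_y = 5.86 × 40 = 234.4 kips.
a = T/(0.85 f'_c b) = 234.4/(0.85 × 2.9 × 19.9) = 4.7785 in.
With β₁ = 0.85, c = a/β₁ = 4.7785/0.85 = 5.62 in.

c ≈ 5.62 in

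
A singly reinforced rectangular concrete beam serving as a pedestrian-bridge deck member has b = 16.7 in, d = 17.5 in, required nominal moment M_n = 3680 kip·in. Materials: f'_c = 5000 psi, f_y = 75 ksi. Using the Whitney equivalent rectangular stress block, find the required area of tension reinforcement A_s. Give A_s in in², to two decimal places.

A_s ≈ 3.09 in²

From M_n = 0.85 f'_c a b (d − a/2):
a = d − √(d² − 2M_n/(0.85 f'_c b)) = 17.5 − √(17.5² − 2 × 3680/(0.85 × 5 × 16.7)) = 3.268 in.
A_s = 0.85 f'_c a b / f_y = 0.85 × 5 × 3.268 × 16.7 / 75 = 3.093 in².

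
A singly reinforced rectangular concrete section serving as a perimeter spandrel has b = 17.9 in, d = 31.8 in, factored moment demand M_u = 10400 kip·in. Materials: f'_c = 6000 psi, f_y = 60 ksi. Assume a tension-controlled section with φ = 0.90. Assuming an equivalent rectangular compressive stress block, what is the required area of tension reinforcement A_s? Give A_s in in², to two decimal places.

A_s ≈ 6.49 in²

M_n = M_u/φ = 10400/0.90 = 11555.6 kip·in.
From M_n = 0.85 f'_c a b (d − a/2):
a = d − √(d² − 2M_n/(0.85 f'_c b)) = 31.8 − √(31.8² − 2 × 11555.6/(0.85 × 6 × 17.9)) = 4.267 in.
A_s = 0.85 f'_c a b / f_y = 0.85 × 6 × 4.267 × 17.9 / 60 = 6.492 in².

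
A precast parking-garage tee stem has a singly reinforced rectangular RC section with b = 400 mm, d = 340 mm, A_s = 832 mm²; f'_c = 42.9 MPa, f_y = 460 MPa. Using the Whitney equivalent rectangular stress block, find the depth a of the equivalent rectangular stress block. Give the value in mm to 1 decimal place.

T = A_s f_y = 832 × 460 = 382720 N = 382.72 kN.
Setting C = 0.85 f'_c a b equal to T: a = 382720/(0.85 × 42.9 × 400) = 26.2 mm.

a ≈ 26.2 mm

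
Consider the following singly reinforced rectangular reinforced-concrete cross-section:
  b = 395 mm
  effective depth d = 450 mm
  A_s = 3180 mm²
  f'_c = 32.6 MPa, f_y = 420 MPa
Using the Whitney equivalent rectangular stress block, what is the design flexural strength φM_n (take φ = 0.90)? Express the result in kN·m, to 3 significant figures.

T = A_s f_y = 3180 × 420 = 1335600 N = 1335.6 kN.
From C = T: a = T/(0.85 f'_c b) = 1335600/(0.85 × 32.6 × 395) = 122.02 mm.
M_n = T(d − a/2) = 1335.6 kN × (450 − 61.01) mm = 519.54 kN·m.
φM_n = 0.90 × 519.54 = 467.59 kN·m.

φM_n ≈ 468 kN·m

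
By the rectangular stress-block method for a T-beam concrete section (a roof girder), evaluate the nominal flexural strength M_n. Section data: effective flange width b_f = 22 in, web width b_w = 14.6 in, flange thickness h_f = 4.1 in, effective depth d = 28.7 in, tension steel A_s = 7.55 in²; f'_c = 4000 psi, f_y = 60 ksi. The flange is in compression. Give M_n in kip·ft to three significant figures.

Tension: T = A_s f_y = 7.55 × 60 = 453 kips.
Try a within the flange: a = T/(0.85 f'_c b_f) = 453/(0.85 × 4 × 22) = 6.056 in.
a = 6.056 > h_f = 4.1 in: the block extends into the web. Split into flange-overhang and web parts.
C_f = 0.85 f'_c (b_f − b_w) h_f = 0.85 × 4 × (22 − 14.6) × 4.1 = 103.2 kips.
Remaining web compression depth: a_w = (T − C_f)/(0.85 f'_c b_w) = (453 − 103.2)/(0.85 × 4 × 14.6) = 7.047 in.
M_n = C_f(d − h_f/2) + (T − C_f)(d − a_w/2) = 103.2 × (28.7 − 2.05) + 349.8 × (28.7 − 3.5235) = 2750.3 + 8806.7 = 11557.0 kip·in.
M_n = 11557.0/12 = 963.08 kip·ft.

M_n ≈ 963 kip·ft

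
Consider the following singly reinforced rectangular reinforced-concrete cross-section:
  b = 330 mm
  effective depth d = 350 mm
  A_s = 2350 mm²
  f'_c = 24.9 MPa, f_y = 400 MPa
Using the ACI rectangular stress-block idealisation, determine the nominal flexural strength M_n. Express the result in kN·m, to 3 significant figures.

T = A_s f_y = 2350 × 400 = 940000 N = 940 kN.
From C = T: a = T/(0.85 f'_c b) = 940000/(0.85 × 24.9 × 330) = 134.58 mm.
M_n = T(d − a/2) = 940 kN × (350 − 67.29) mm = 265.75 kN·m.

M_n ≈ 266 kN·m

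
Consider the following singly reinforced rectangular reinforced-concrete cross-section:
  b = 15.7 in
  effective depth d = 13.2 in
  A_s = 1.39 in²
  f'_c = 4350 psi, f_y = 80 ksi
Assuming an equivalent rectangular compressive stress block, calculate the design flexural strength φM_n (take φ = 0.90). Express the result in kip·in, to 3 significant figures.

φM_n ≈ 1230 kip·in

T = A_s f_y = 1.39 × 80 = 111.2 kips.
a = T/(0.85 f'_c b) = 111.2/(0.85 × 4.35 × 15.7) = 1.916 in.
M_n = T(d − a/2) = 111.2 × (13.2 − 0.958) = 1361.3 kip·in.
φM_n = 0.90 × 1361.3 = 1225.2 kip·in.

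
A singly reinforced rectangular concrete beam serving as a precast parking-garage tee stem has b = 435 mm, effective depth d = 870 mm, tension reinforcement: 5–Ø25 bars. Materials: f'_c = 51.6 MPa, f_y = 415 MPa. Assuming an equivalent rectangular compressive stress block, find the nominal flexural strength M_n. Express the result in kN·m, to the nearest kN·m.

M_n ≈ 859 kN·m

A_s = 5 × 491 = 2455 mm².
T = A_s f_y = 2455 × 415 = 1018825 N = 1018.825 kN.
From C = T: a = T/(0.85 f'_c b) = 1018825/(0.85 × 51.6 × 435) = 53.40 mm.
M_n = T(d − a/2) = 1018.825 kN × (870 − 26.7) mm = 859.18 kN·m.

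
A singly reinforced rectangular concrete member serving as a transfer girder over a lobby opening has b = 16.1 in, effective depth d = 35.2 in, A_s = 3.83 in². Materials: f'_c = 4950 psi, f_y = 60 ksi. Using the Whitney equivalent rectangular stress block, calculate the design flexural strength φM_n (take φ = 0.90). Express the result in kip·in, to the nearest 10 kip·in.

φM_n ≈ 6930 kip·in

T = A_s f_y = 3.83 × 60 = 229.8 kips.
a = T/(0.85 f'_c b) = 229.8/(0.85 × 4.95 × 16.1) = 3.392 in.
M_n = T(d − a/2) = 229.8 × (35.2 − 1.696) = 7699.2 kip·in.
φM_n = 0.90 × 7699.2 = 6929.3 kip·in.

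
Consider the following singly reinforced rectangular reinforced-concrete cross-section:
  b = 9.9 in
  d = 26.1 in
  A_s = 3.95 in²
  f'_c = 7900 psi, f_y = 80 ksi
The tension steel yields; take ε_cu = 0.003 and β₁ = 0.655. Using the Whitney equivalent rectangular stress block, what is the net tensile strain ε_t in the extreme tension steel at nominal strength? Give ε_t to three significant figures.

ε_t ≈ 0.00779

a = A_s f_y/(0.85 f'_c b) = 4.753 in.
β₁ = 0.655, so c = a/β₁ = 4.753/0.655 = 7.256 in.
From the linear strain diagram with ε_cu = 0.003: ε_t = 0.003 (d − c)/c = 0.003 × (26.1 − 7.256)/7.256 = 0.00779.
Since ε_t ≥ 0.005, the section is tension-controlled.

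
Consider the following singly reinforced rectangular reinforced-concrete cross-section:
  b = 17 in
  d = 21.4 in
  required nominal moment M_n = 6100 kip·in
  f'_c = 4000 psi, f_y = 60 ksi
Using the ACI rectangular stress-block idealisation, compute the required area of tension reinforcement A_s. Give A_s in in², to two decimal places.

A_s ≈ 5.48 in²

From M_n = 0.85 f'_c a b (d − a/2):
a = d − √(d² − 2M_n/(0.85 f'_c b)) = 21.4 − √(21.4² − 2 × 6100/(0.85 × 4 × 17)) = 5.687 in.
A_s = 0.85 f'_c a b / f_y = 0.85 × 4 × 5.687 × 17 / 60 = 5.478 in².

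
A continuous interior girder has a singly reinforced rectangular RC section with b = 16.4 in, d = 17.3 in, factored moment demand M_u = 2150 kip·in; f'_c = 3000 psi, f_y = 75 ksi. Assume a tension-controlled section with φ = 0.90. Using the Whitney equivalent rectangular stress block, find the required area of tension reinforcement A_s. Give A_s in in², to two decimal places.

A_s ≈ 2.06 in²

M_n = M_u/φ = 2150/0.90 = 2388.89 kip·in.
From M_n = 0.85 f'_c a b (d − a/2):
a = d − √(d² − 2M_n/(0.85 f'_c b)) = 17.3 − √(17.3² − 2 × 2388.89/(0.85 × 3 × 16.4)) = 3.697 in.
A_s = 0.85 f'_c a b / f_y = 0.85 × 3 × 3.697 × 16.4 / 75 = 2.061 in².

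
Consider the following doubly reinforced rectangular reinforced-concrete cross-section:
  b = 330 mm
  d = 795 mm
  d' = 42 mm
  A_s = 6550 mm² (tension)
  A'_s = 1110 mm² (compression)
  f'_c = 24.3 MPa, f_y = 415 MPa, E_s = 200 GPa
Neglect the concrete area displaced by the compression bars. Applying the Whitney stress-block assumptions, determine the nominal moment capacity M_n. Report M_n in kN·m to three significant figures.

Assume both tension and compression steel yield.
Net tension couple steel: A_s − A'_s = 5440 mm².
a = (A_s − A'_s) f_y / (0.85 f'_c b) = 2257600/(0.85 × 24.3 × 330) = 331.21 mm.
c = a/β₁ = 331.21/0.85 = 389.66 mm; ε'_s = 0.003(c − d')/c = 0.0027 ≥ f_y/E_s = 0.0021, so compression steel does yield.
M_n = (A_s − A'_s) f_y (d − a/2) + A'_s f_y (d − d') = [2257600 × (795 − 165.605) + 460650 × (795 − 42)] × 10⁻⁶ = 1420.92 + 346.87 = 1767.79 kN·m.

M_n ≈ 1770 kN·m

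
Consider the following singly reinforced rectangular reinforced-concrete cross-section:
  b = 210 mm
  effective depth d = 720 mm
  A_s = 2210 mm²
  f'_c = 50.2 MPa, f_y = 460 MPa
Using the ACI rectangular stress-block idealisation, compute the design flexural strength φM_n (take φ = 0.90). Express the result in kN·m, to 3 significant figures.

φM_n ≈ 607 kN·m

T = A_s f_y = 2210 × 460 = 1016600 N = 1016.6 kN.
From C = T: a = T/(0.85 f'_c b) = 1016600/(0.85 × 50.2 × 210) = 113.45 mm.
M_n = T(d − a/2) = 1016.6 kN × (720 − 56.725) mm = 674.29 kN·m.
φM_n = 0.90 × 674.29 = 606.86 kN·m.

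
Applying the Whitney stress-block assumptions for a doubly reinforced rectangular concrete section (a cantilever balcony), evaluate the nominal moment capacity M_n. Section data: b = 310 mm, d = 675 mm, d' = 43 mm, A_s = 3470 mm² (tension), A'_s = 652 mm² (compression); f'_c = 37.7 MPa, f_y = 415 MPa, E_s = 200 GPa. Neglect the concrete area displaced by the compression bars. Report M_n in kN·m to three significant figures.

M_n ≈ 892 kN·m

Assume both tension and compression steel yield.
Net tension couple steel: A_s − A'_s = 2818 mm².
a = (A_s − A'_s) f_y / (0.85 f'_c b) = 1169470/(0.85 × 37.7 × 310) = 117.72 mm.
c = a/β₁ = 117.72/0.781 = 150.73 mm; ε'_s = 0.003(c − d')/c = 0.0021 ≥ f_y/E_s = 0.0021, so compression steel does yield.
M_n = (A_s − A'_s) f_y (d − a/2) + A'_s f_y (d − d') = [1169470 × (675 − 58.86) + 270580 × (675 − 43)] × 10⁻⁶ = 720.56 + 171.01 = 891.57 kN·m.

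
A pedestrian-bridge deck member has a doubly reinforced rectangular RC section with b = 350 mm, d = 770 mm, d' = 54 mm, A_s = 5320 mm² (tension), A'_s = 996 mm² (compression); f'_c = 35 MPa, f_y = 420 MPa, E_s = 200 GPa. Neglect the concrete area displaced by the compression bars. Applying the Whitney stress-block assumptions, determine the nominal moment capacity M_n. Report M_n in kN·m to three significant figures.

Assume both tension and compression steel yield.
Net tension couple steel: A_s − A'_s = 4324 mm².
a = (A_s − A'_s) f_y / (0.85 f'_c b) = 1816080/(0.85 × 35 × 350) = 174.41 mm.
c = a/β₁ = 174.41/0.8 = 218.01 mm; ε'_s = 0.003(c − d')/c = 0.0023 ≥ f_y/E_s = 0.0021, so compression steel does yield.
M_n = (A_s − A'_s) f_y (d − a/2) + A'_s f_y (d − d') = [1816080 × (770 − 87.205) + 418320 × (770 − 54)] × 10⁻⁶ = 1240.01 + 299.52 = 1539.53 kN·m.

M_n ≈ 1540 kN·m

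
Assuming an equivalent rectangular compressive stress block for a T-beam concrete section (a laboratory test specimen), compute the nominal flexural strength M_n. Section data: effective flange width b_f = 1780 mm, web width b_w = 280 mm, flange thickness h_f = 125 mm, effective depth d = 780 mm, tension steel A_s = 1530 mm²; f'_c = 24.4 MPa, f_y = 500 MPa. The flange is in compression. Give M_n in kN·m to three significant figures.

M_n ≈ 589 kN·m

Tension: T = A_s f_y = 1530 × 500 = 765000 N.
Try a within the flange: a = T/(0.85 f'_c b_f) = 765000/(0.85 × 24.4 × 1780) = 20.72 mm.
Since a = 20.72 ≤ h_f = 125 mm, the stress block lies entirely in the flange; analyse as a rectangular beam of width b_f.
M_n = T(d − a/2) = 765000 × (780 − 10.36) = 588.77 × 10⁶ N·mm.
M_n = 588.77 kN·m.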